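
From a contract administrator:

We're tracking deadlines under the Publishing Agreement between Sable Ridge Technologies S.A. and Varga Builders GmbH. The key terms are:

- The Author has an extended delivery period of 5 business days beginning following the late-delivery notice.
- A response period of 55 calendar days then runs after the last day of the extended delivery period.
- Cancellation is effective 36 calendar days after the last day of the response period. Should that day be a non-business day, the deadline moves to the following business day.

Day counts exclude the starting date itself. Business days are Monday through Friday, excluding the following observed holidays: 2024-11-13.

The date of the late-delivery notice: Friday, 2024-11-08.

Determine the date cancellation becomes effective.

2025-02-17

From Friday, 2024-11-08, 5 business days (Nov 11, Nov 12, Nov 14, Nov 15, Nov 18, skipping weekends and the listed holiday on Nov 13) brings us to Monday, 2024-11-18, which is the last day of the extended delivery period.
The last day of the response period: 2024-11-18 + 55 days = 2025-01-12.
Adding 36 calendar days to 2025-01-12 gives 2025-02-17, which is the date cancellation becomes effective. 2025-02-17 is a Monday and is not a listed holiday, so no roll-forward applies.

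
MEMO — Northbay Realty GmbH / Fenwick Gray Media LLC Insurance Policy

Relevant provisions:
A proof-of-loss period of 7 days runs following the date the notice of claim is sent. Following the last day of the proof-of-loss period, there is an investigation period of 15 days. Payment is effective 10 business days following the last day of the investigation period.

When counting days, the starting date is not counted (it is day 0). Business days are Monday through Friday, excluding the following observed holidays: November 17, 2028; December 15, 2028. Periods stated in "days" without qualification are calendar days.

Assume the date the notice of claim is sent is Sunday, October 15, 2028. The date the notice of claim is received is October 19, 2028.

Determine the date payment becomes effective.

The last day of the proof-of-loss period: October 15, 2028 + 7 days = October 22, 2028.
The last day of the investigation period: 15 calendar days after October 22, 2028 is November 6, 2028.
The date payment becomes effective: counting 10 business days from Monday, November 6, 2028 (Nov 7, Nov 8, Nov 9, Nov 10, Nov 13, Nov 14, Nov 15, Nov 16, Nov 20, Nov 21, skipping weekends and the listed holiday on Nov 17) reaches Tuesday, November 21, 2028.

November 21, 2028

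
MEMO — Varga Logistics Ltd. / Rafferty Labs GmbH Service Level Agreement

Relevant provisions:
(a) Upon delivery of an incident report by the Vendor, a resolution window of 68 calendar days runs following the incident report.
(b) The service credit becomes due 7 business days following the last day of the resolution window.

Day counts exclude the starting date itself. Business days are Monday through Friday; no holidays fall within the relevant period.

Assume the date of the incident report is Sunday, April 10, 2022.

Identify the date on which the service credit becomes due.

Adding 68 calendar days to April 10, 2022 gives June 17, 2022, which is the last day of the resolution window.
The date on which the service credit becomes due: counting 7 business days from Friday, June 17, 2022 (Jun 20, Jun 21, Jun 22, Jun 23, Jun 24, Jun 27, Jun 28, skipping weekends) reaches Tuesday, June 28, 2022.

June 28, 2022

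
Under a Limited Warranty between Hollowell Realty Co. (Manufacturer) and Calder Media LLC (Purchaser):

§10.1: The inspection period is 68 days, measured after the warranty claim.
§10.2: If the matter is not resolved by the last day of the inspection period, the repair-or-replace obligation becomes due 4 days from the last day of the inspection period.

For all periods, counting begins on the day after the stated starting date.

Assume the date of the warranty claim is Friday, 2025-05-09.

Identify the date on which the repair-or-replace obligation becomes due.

The last day of the inspection period: 2025-05-09 + 68 days = 2025-07-16.
The date on which the repair-or-replace obligation becomes due: 2025-07-16 + 4 days = 2025-07-20.

2025-07-20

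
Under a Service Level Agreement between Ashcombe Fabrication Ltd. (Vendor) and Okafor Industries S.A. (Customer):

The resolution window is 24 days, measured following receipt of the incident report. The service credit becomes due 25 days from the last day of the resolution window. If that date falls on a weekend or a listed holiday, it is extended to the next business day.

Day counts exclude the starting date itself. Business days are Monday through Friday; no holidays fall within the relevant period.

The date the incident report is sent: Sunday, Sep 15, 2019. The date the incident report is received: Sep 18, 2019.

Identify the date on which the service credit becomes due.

Adding 24 calendar days to Sep 18, 2019 gives Oct 12, 2019, which is the last day of the resolution window.
The date on which the service credit becomes due: 25 calendar days after Oct 12, 2019 is Nov 6, 2019. Nov 6, 2019 is a Wednesday, so no roll-forward applies.

Nov 6, 2019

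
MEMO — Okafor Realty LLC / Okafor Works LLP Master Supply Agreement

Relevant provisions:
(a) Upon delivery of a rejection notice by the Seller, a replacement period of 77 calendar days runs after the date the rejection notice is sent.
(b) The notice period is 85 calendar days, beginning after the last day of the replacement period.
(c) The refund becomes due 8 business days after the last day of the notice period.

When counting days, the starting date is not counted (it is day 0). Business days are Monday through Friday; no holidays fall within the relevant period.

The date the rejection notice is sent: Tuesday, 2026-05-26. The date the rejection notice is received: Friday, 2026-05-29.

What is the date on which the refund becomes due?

The last day of the replacement period: 2026-05-26 + 77 days = 2026-08-11.
Adding 85 calendar days to 2026-08-11 gives 2026-11-04, which is the last day of the notice period.
The date on which the refund becomes due: counting 8 business days from Wednesday, 2026-11-04 (Nov 5, Nov 6, Nov 9, Nov 10, Nov 11, Nov 12, Nov 13, Nov 16, skipping weekends) reaches Monday, 2026-11-16.

2026-11-16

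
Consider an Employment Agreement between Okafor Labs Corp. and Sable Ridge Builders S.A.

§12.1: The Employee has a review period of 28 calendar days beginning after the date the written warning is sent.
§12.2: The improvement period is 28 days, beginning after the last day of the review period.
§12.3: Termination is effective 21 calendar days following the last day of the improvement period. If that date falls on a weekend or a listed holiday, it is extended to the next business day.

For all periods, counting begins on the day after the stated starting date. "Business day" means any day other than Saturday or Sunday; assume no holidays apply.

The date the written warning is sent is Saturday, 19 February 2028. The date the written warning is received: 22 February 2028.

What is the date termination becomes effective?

8 May 2028

The last day of the review period: 28 calendar days after 19 February 2028 is 18 March 2028.
The last day of the improvement period: 18 March 2028 + 28 days = 15 April 2028.
Adding 21 calendar days to 15 April 2028 gives 6 May 2028, which is the date termination becomes effective. That falls on a Saturday, so it rolls to the next business day, Monday, 8 May 2028.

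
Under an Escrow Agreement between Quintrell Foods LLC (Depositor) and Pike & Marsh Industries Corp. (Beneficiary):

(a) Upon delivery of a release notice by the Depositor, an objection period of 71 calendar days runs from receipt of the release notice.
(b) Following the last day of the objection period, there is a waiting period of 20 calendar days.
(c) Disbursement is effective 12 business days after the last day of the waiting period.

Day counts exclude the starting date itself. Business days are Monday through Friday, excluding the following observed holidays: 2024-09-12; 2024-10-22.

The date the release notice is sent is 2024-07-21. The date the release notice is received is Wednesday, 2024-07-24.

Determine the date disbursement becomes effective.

The last day of the objection period: 2024-07-24 + 71 days = 2024-10-03.
Adding 20 calendar days to 2024-10-03 gives 2024-10-23, which is the last day of the waiting period.
From Wednesday, 2024-10-23, 12 business days (Oct 24, Oct 25, Oct 28, Oct 29, …, Nov 6, Nov 7, Nov 8, skipping weekends) brings us to Friday, 2024-11-08, which is the date disbursement becomes effective.

2024-11-08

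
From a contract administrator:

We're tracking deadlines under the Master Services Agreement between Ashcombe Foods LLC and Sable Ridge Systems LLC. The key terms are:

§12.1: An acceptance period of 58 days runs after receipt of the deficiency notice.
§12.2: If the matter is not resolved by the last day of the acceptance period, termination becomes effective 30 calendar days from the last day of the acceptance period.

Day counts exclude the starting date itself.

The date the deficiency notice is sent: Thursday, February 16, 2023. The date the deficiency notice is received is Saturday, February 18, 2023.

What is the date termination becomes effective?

The last day of the acceptance period: February 18, 2023 + 58 days = April 17, 2023.
The date termination becomes effective: 30 calendar days after April 17, 2023 is May 17, 2023.

May 17, 2023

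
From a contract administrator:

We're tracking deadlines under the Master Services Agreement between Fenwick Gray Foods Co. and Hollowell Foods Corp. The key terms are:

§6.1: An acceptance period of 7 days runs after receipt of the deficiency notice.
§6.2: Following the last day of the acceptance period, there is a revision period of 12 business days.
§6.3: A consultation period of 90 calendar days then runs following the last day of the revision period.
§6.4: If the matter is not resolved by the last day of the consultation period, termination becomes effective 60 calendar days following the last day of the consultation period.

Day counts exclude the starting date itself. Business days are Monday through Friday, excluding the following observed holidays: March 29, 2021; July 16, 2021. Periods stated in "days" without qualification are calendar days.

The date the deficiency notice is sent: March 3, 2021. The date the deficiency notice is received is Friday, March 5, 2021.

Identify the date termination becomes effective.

August 28, 2021

The last day of the acceptance period: March 5, 2021 + 7 days = March 12, 2021.
The last day of the revision period: 12 business days after Friday, March 12, 2021, skipping weekends and the listed holiday on Mar 29 — Mar 15, Mar 16, Mar 17, Mar 18, …, Mar 26, Mar 30, Mar 31 — lands on Wednesday, March 31, 2021.
The last day of the consultation period: 90 calendar days after March 31, 2021 is June 29, 2021.
Adding 60 calendar days to June 29, 2021 gives August 28, 2021, which is the date termination becomes effective.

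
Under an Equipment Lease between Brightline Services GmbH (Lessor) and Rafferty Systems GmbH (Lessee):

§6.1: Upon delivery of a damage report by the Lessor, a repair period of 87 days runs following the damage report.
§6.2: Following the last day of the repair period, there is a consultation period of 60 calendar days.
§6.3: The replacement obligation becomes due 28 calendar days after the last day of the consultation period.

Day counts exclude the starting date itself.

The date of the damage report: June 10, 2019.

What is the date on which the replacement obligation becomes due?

December 2, 2019

The last day of the repair period: June 10, 2019 + 87 days = September 5, 2019.
The last day of the consultation period: 60 calendar days after September 5, 2019 is November 4, 2019.
The date on which the replacement obligation becomes due: November 4, 2019 + 28 days = December 2, 2019.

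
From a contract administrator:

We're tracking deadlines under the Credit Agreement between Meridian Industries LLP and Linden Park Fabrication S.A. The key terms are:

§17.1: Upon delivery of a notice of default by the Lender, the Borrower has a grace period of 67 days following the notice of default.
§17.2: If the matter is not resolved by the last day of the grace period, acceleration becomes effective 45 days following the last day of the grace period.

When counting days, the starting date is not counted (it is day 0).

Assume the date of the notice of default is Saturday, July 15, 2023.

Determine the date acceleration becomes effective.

The last day of the grace period: July 15, 2023 + 67 days = September 20, 2023.
The date acceleration becomes effective: 45 calendar days after September 20, 2023 is November 4, 2023.

November 4, 2023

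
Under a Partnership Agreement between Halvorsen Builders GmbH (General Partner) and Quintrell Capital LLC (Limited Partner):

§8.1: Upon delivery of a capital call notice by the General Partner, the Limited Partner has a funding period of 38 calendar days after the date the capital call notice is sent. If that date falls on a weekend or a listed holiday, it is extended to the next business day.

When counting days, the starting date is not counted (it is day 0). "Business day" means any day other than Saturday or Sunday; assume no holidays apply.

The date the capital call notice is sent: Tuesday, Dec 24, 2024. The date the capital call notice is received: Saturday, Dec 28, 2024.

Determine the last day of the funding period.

Jan 31, 2025

The last day of the funding period: Dec 24, 2024 + 38 days = Jan 31, 2025. Jan 31, 2025 is a Friday, so no roll-forward applies.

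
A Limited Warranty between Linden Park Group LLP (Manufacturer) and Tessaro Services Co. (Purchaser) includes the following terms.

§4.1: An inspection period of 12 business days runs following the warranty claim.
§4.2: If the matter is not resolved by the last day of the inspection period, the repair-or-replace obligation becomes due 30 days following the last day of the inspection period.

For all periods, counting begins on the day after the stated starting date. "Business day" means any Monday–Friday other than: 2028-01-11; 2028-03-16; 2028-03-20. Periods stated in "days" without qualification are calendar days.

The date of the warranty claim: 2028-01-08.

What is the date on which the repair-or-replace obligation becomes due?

From Saturday, 2028-01-08, 12 business days (Jan 10, Jan 12, Jan 13, Jan 14, …, Jan 24, Jan 25, Jan 26, skipping weekends and the listed holiday on Jan 11) brings us to Wednesday, 2028-01-26, which is the last day of the inspection period.
The date on which the repair-or-replace obligation becomes due: 2028-01-26 + 30 days = 2028-02-25.

2028-02-25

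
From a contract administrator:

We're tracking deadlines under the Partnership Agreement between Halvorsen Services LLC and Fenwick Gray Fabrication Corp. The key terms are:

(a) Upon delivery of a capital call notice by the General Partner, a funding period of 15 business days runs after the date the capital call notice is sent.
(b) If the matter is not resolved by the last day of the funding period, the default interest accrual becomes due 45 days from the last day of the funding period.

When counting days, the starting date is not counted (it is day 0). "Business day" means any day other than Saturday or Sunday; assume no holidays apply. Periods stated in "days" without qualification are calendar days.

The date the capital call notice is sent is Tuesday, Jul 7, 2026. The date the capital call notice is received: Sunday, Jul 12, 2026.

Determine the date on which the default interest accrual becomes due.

Sep 11, 2026

The last day of the funding period: counting 15 business days from Tuesday, Jul 7, 2026 (Jul 8, Jul 9, Jul 10, Jul 13, …, Jul 24, Jul 27, Jul 28, skipping weekends) reaches Tuesday, Jul 28, 2026.
The date on which the default interest accrual becomes due: 45 calendar days after Jul 28, 2026 is Sep 11, 2026.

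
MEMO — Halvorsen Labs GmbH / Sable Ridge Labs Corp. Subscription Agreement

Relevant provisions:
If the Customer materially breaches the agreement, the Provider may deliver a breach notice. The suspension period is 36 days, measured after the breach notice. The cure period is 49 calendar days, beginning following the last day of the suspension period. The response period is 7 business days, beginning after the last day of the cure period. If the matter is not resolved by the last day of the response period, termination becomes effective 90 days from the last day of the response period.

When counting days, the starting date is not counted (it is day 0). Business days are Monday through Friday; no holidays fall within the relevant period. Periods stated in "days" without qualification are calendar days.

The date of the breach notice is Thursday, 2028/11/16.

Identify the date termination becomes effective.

2029/05/21

The last day of the suspension period: 2028/11/16 + 36 days = 2028/12/22.
Adding 49 calendar days to 2028/12/22 gives 2029/02/09, which is the last day of the cure period.
From Friday, 2029/02/09, 7 business days (Feb 12, Feb 13, Feb 14, Feb 15, Feb 16, Feb 19, Feb 20, skipping weekends) brings us to Tuesday, 2029/02/20, which is the last day of the response period.
Adding 90 calendar days to 2029/02/20 gives 2029/05/21, which is the date termination becomes effective.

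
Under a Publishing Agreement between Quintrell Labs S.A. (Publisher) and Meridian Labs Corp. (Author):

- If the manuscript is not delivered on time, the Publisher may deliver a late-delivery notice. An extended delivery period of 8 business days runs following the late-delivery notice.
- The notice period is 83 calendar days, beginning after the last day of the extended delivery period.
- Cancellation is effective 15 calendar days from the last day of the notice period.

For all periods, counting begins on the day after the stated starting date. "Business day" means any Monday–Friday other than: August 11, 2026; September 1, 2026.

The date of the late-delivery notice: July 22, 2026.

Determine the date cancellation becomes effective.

The last day of the extended delivery period: 8 business days after Wednesday, July 22, 2026, skipping weekends — Jul 23, Jul 24, Jul 27, Jul 28, Jul 29, Jul 30, Jul 31, Aug 3 — lands on Monday, August 3, 2026.
Adding 83 calendar days to August 3, 2026 gives October 25, 2026, which is the last day of the notice period.
The date cancellation becomes effective: October 25, 2026 + 15 days = November 9, 2026.

November 9, 2026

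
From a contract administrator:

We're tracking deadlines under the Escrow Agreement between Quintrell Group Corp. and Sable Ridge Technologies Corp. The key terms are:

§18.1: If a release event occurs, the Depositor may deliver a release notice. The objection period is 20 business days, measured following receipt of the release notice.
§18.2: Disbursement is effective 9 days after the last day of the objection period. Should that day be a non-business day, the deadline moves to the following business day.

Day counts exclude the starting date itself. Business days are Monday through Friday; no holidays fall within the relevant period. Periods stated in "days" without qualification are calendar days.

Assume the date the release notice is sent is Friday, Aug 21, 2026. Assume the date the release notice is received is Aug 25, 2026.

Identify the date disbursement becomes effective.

Oct 1, 2026

The last day of the objection period: 20 business days after Tuesday, Aug 25, 2026, skipping weekends — Aug 26, Aug 27, Aug 28, Aug 31, …, Sep 18, Sep 21, Sep 22 — lands on Tuesday, Sep 22, 2026.
The date disbursement becomes effective: 9 calendar days after Sep 22, 2026 is Oct 1, 2026. Oct 1, 2026 is a Thursday, so no roll-forward applies.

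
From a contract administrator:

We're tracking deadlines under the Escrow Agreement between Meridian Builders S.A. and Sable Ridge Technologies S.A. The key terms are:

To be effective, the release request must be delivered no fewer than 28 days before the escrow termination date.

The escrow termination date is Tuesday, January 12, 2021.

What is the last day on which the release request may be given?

December 15, 2020

January 12, 2021 minus 28 days is December 15, 2020.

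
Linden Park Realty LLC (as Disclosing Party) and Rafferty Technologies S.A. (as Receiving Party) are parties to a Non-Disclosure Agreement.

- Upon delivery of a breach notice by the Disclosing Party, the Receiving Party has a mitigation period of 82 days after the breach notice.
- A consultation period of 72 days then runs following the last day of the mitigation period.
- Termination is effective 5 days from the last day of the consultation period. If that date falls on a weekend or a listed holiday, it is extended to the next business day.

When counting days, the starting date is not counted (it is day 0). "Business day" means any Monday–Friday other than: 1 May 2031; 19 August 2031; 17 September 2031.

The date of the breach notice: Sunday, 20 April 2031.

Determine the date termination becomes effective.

26 September 2031

The last day of the mitigation period: 20 April 2031 + 82 days = 11 July 2031.
The last day of the consultation period: 72 calendar days after 11 July 2031 is 21 September 2031.
Adding 5 calendar days to 21 September 2031 gives 26 September 2031, which is the date termination becomes effective. 26 September 2031 is a Friday and is not a listed holiday, so no roll-forward applies.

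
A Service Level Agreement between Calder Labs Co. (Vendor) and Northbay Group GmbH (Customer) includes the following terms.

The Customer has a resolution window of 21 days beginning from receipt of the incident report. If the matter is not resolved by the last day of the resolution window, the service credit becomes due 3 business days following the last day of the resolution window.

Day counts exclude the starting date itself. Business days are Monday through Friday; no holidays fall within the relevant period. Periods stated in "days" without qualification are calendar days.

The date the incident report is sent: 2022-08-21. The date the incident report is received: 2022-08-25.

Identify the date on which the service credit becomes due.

The last day of the resolution window: 2022-08-25 + 21 days = 2022-09-15.
The date on which the service credit becomes due: counting 3 business days from Thursday, 2022-09-15 (Sep 16, Sep 19, Sep 20, skipping weekends) reaches Tuesday, 2022-09-20.

2022-09-20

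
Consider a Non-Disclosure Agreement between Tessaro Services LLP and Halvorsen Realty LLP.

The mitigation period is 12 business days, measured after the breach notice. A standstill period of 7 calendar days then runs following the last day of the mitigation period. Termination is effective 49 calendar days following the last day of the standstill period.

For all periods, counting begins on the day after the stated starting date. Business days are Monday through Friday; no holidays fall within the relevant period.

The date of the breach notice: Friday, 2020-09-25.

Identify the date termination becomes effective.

The last day of the mitigation period: counting 12 business days from Friday, 2020-09-25 (Sep 28, Sep 29, Sep 30, Oct 1, …, Oct 9, Oct 12, Oct 13, skipping weekends) reaches Tuesday, 2020-10-13.
Adding 7 calendar days to 2020-10-13 gives 2020-10-20, which is the last day of the standstill period.
The date termination becomes effective: 49 calendar days after 2020-10-20 is 2020-12-08.

2020-12-08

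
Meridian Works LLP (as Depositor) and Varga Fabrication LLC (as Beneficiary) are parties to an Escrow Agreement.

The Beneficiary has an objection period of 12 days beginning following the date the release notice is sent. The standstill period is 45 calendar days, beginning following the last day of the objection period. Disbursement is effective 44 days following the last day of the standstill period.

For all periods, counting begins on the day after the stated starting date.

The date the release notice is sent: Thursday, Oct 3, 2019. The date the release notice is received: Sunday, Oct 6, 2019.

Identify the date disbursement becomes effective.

Adding 12 calendar days to Oct 3, 2019 gives Oct 15, 2019, which is the last day of the objection period.
Adding 45 calendar days to Oct 15, 2019 gives Nov 29, 2019, which is the last day of the standstill period.
The date disbursement becomes effective: 44 calendar days after Nov 29, 2019 is Jan 12, 2020.

Jan 12, 2020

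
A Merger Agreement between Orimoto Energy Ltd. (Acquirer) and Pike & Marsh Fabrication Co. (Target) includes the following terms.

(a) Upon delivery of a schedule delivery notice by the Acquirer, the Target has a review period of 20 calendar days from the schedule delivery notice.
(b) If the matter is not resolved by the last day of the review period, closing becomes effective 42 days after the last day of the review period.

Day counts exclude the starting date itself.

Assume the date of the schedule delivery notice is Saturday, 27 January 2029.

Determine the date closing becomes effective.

The last day of the review period: 27 January 2029 + 20 days = 16 February 2029.
The date closing becomes effective: 16 February 2029 + 42 days = 30 March 2029.

30 March 2029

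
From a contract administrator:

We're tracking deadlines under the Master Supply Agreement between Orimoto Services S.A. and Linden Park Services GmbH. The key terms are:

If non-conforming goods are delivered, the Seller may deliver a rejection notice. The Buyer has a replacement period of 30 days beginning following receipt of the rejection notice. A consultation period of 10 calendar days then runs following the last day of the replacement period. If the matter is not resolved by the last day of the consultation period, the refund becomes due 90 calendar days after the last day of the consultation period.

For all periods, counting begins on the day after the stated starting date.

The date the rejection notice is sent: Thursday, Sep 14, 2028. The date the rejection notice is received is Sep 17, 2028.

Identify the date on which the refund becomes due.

Jan 25, 2029

The last day of the replacement period: 30 calendar days after Sep 17, 2028 is Oct 17, 2028.
The last day of the consultation period: Oct 17, 2028 + 10 days = Oct 27, 2028.
The date on which the refund becomes due: 90 calendar days after Oct 27, 2028 is Jan 25, 2029.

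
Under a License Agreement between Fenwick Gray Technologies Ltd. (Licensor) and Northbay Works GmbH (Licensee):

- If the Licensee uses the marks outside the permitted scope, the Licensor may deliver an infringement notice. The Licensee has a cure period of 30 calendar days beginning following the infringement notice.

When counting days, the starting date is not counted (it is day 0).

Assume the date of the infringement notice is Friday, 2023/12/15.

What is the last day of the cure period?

The last day of the cure period: 2023/12/15 + 30 days = 2024/01/14.

2024/01/14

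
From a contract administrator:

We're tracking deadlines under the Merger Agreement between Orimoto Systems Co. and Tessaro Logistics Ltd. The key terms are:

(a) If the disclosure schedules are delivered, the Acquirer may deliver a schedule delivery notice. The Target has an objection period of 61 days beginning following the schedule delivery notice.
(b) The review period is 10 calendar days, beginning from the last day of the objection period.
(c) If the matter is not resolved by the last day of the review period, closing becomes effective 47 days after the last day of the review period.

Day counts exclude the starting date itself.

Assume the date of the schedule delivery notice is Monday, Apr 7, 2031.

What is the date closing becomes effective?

The last day of the objection period: 61 calendar days after Apr 7, 2031 is Jun 7, 2031.
The last day of the review period: 10 calendar days after Jun 7, 2031 is Jun 17, 2031.
The date closing becomes effective: Jun 17, 2031 + 47 days = Aug 3, 2031.

Aug 3, 2031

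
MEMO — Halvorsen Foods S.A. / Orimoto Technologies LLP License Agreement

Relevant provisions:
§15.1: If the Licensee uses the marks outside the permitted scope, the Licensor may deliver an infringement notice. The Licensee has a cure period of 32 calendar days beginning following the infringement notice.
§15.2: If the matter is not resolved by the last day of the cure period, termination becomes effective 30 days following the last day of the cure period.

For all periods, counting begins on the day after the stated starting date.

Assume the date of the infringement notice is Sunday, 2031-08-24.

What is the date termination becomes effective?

The last day of the cure period: 2031-08-24 + 32 days = 2031-09-25.
Adding 30 calendar days to 2031-09-25 gives 2031-10-25, which is the date termination becomes effective.

2031-10-25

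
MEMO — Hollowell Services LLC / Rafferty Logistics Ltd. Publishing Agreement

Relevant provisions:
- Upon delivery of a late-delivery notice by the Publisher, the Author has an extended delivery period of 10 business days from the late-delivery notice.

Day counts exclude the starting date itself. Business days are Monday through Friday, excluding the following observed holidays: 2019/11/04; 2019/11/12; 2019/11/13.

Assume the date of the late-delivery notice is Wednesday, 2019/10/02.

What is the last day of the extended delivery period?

2019/10/16

From Wednesday, 2019/10/02, 10 business days (Oct 3, Oct 4, Oct 7, Oct 8, Oct 9, Oct 10, Oct 11, Oct 14, Oct 15, Oct 16, skipping weekends) brings us to Wednesday, 2019/10/16, which is the last day of the extended delivery period.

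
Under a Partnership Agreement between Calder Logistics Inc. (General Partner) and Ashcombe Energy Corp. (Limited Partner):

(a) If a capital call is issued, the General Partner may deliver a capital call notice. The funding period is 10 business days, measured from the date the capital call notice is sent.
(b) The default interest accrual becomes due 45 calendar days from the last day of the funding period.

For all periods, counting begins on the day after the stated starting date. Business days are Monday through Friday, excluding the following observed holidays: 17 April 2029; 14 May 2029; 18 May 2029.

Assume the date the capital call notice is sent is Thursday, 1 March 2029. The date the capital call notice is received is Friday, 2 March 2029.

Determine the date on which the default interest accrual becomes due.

29 April 2029

From Thursday, 1 March 2029, 10 business days (Mar 2, Mar 5, Mar 6, Mar 7, Mar 8, Mar 9, Mar 12, Mar 13, Mar 14, Mar 15, skipping weekends) brings us to Thursday, 15 March 2029, which is the last day of the funding period.
Adding 45 calendar days to 15 March 2029 gives 29 April 2029, which is the date on which the default interest accrual becomes due.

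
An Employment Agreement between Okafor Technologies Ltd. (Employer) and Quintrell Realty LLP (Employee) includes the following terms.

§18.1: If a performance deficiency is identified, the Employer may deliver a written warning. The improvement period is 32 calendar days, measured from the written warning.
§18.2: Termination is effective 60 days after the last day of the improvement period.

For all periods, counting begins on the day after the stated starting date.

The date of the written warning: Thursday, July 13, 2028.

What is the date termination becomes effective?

The last day of the improvement period: July 13, 2028 + 32 days = August 14, 2028.
The date termination becomes effective: August 14, 2028 + 60 days = October 13, 2028.

October 13, 2028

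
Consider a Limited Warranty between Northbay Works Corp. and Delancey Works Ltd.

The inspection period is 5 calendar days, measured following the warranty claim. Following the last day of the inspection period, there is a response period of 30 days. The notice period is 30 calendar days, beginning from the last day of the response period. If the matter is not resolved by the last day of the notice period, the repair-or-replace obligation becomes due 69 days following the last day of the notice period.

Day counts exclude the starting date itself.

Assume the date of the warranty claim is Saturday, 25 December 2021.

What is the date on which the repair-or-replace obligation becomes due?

8 May 2022

The last day of the inspection period: 25 December 2021 + 5 days = 30 December 2021.
Adding 30 calendar days to 30 December 2021 gives 29 January 2022, which is the last day of the response period.
Adding 30 calendar days to 29 January 2022 gives 28 February 2022, which is the last day of the notice period.
The date on which the repair-or-replace obligation becomes due: 28 February 2022 + 69 days = 8 May 2022.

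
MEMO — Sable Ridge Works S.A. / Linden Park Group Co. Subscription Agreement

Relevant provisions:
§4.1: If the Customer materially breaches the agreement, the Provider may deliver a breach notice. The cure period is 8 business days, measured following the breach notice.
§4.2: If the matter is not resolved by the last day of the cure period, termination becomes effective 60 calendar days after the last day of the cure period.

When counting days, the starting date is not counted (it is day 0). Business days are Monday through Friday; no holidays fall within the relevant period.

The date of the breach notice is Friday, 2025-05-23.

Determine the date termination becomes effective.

From Friday, 2025-05-23, 8 business days (May 26, May 27, May 28, May 29, May 30, Jun 2, Jun 3, Jun 4, skipping weekends) brings us to Wednesday, 2025-06-04, which is the last day of the cure period.
Adding 60 calendar days to 2025-06-04 gives 2025-08-03, which is the date termination becomes effective.

2025-08-03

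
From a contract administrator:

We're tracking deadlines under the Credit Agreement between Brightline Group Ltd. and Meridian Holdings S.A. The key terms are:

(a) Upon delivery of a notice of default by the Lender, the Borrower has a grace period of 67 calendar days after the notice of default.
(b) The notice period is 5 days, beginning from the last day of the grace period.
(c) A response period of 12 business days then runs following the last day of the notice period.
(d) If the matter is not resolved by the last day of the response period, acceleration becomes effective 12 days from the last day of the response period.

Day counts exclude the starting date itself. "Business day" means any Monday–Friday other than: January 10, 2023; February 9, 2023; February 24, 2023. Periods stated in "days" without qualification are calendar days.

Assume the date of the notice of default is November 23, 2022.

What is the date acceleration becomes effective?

Adding 67 calendar days to November 23, 2022 gives January 29, 2023, which is the last day of the grace period.
Adding 5 calendar days to January 29, 2023 gives February 3, 2023, which is the last day of the notice period.
The last day of the response period: counting 12 business days from Friday, February 3, 2023 (Feb 6, Feb 7, Feb 8, Feb 10, …, Feb 20, Feb 21, Feb 22, skipping weekends and the listed holiday on Feb 9) reaches Wednesday, February 22, 2023.
The date acceleration becomes effective: 12 calendar days after February 22, 2023 is March 6, 2023.

March 6, 2023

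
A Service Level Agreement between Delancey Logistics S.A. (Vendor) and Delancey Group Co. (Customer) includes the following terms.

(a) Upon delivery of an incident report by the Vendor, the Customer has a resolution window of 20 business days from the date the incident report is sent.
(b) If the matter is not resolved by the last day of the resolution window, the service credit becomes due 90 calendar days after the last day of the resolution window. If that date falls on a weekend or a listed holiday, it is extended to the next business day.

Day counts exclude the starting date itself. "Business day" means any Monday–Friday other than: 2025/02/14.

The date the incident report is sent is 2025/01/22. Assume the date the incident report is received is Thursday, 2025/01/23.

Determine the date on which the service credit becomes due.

2025/05/21

From Wednesday, 2025/01/22, 20 business days (Jan 23, Jan 24, Jan 27, Jan 28, …, Feb 18, Feb 19, Feb 20, skipping weekends and the listed holiday on Feb 14) brings us to Thursday, 2025/02/20, which is the last day of the resolution window.
The date on which the service credit becomes due: 90 calendar days after 2025/02/20 is 2025/05/21. 2025/05/21 is a Wednesday and is not a listed holiday, so no roll-forward applies.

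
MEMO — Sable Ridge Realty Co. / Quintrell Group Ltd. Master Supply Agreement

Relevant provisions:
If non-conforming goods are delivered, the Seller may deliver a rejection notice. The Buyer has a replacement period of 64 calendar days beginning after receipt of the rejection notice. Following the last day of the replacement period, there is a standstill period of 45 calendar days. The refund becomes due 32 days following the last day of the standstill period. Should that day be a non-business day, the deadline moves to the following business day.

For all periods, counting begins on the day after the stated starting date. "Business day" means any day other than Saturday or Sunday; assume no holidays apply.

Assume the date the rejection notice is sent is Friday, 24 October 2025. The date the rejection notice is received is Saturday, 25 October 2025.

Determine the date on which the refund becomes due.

The last day of the replacement period: 25 October 2025 + 64 days = 28 December 2025.
Adding 45 calendar days to 28 December 2025 gives 11 February 2026, which is the last day of the standstill period.
The date on which the refund becomes due: 11 February 2026 + 32 days = 15 March 2026. That falls on a Sunday, so it rolls to the next business day, Monday, 16 March 2026.

16 March 2026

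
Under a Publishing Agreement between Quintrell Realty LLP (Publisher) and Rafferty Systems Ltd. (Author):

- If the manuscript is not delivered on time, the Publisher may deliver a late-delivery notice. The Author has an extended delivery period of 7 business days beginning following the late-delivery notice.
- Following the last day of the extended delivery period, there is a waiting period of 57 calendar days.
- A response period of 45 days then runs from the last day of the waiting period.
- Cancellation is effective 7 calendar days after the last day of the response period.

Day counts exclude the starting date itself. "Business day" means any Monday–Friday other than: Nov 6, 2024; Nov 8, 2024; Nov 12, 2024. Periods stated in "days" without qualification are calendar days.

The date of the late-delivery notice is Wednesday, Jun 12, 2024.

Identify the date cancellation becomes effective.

The last day of the extended delivery period: counting 7 business days from Wednesday, Jun 12, 2024 (Jun 13, Jun 14, Jun 17, Jun 18, Jun 19, Jun 20, Jun 21, skipping weekends) reaches Friday, Jun 21, 2024.
The last day of the waiting period: Jun 21, 2024 + 57 days = Aug 17, 2024.
Adding 45 calendar days to Aug 17, 2024 gives Oct 1, 2024, which is the last day of the response period.
The date cancellation becomes effective: Oct 1, 2024 + 7 days = Oct 8, 2024.

Oct 8, 2024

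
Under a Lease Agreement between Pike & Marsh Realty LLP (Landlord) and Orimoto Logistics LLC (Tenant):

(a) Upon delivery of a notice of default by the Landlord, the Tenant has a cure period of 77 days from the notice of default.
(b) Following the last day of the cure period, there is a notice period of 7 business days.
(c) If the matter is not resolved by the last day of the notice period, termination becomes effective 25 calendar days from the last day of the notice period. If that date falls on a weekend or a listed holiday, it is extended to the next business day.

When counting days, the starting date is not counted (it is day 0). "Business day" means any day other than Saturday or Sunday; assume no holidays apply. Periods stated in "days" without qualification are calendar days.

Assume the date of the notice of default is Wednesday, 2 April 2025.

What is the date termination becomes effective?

22 July 2025

Adding 77 calendar days to 2 April 2025 gives 18 June 2025, which is the last day of the cure period.
The last day of the notice period: counting 7 business days from Wednesday, 18 June 2025 (Jun 19, Jun 20, Jun 23, Jun 24, Jun 25, Jun 26, Jun 27, skipping weekends) reaches Friday, 27 June 2025.
The date termination becomes effective: 25 calendar days after 27 June 2025 is 22 July 2025. 22 July 2025 is a Tuesday, so no roll-forward applies.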